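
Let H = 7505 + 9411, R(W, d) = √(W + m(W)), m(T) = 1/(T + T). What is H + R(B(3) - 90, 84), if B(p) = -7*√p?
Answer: 16916 + √(-32990 - 5040*√3)/(2*√(90 + 7*√3)) ≈ 16916.0 + 10.106*I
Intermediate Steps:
m(T) = 1/(2*T)
R(W, d) = √(W + 1/(2*W))
H = 16916
H + R(B(3) - 90, 84) = 16916 + √(2/(-7*√3 - 90) + 4*(-7*√3 - 90))/2 = 16916 + √(2/(-90 - 7*√3) + 4*(-90 - 7*√3))/2 = 16916 + √(2/(-90 - 7*√3) + (-360 - 28*√3))/2 = 16916 + √(-360 - 28*√3 + 2/(-90 - 7*√3))/2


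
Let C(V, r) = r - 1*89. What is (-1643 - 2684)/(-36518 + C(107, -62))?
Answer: 4327/36669 ≈ 0.11800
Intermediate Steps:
C(V, r) = -89 + r (C(V, r) = r - 89 = -89 + r)
(-1643 - 2684)/(-36518 + C(107, -62)) = (-1643 - 2684)/(-36518 + (-89 - 62)) = -4327/(-36518 - 151) = -4327/(-36669) = -4327*(-1/36669) = 4327/36669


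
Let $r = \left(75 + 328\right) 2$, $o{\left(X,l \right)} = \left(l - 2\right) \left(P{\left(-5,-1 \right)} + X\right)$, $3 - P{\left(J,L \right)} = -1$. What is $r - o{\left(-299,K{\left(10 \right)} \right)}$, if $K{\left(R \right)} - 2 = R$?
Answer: $3756$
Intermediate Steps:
$K{\left(R \right)} = 2 + R$
$P{\left(J,L \right)} = 4$ ($P{\left(J,L \right)} = 3 - -1 = 3 + 1 = 4$)
$o{\left(X,l \right)} = \left(-2 + l\right) \left(4 + X\right)$ ($o{\left(X,l \right)} = \left(l - 2\right) \left(4 + X\right) = \left(-2 + l\right) \left(4 + X\right)$)
$r = 806$ ($r = 403 \cdot 2 = 806$)
$r - o{\left(-299,K{\left(10 \right)} \right)} = 806 - \left(-8 - -598 + 4 \left(2 + 10\right) - 299 \left(2 + 10\right)\right) = 806 - \left(-8 + 598 + 4 \cdot 12 - 3588\right) = 806 - \left(-8 + 598 + 48 - 3588\right) = 806 - -2950 = 806 + 2950 = 3756$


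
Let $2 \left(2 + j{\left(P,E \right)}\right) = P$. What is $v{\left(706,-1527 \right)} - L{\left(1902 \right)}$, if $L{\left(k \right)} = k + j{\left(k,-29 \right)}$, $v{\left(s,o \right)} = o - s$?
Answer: $-5084$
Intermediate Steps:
$j{\left(P,E \right)} = -2 + \frac{P}{2}$
$L{\left(k \right)} = -2 + \frac{3 k}{2}$ ($L{\left(k \right)} = k + \left(-2 + \frac{k}{2}\right) = -2 + \frac{3 k}{2}$)
$v{\left(706,-1527 \right)} - L{\left(1902 \right)} = \left(-1527 - 706\right) - \left(-2 + \frac{3}{2} \cdot 1902\right) = \left(-1527 - 706\right) - \left(-2 + 2853\right) = -2233 - 2851 = -5084$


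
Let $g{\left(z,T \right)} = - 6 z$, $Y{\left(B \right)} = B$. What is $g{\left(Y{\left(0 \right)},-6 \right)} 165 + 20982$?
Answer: $20982$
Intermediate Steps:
$g{\left(Y{\left(0 \right)},-6 \right)} 165 + 20982 = \left(-6\right) 0 \cdot 165 + 20982 = 0 \cdot 165 + 20982 = 0 + 20982 = 20982$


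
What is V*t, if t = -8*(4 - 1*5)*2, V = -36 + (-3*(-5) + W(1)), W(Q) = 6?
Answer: -240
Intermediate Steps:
V = -15 (V = -36 + (-3*(-5) + 6) = -36 + (15 + 6) = -36 + 21 = -15)
t = 16 (t = -8*(4 - 5)*2 = -8*(-1)*2 = 8*2 = 16)
V*t = -15*16 = -240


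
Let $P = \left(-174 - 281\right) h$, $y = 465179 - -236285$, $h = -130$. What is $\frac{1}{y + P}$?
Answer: $\frac{1}{760614} \approx 1.3147 \cdot 10^{-6}$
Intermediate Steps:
$y = 701464$ ($y = 465179 + 236285 = 701464$)
$P = 59150$ ($P = \left(-174 - 281\right) \left(-130\right) = \left(-455\right) \left(-130\right) = 59150$)
$\frac{1}{y + P} = \frac{1}{701464 + 59150} = \frac{1}{760614}$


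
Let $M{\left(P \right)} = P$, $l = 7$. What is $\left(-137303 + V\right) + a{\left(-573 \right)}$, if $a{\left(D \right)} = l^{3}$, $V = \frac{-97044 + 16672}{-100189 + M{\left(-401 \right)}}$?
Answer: $- \frac{6888363014}{50295} \approx -1.3696 \cdot 10^{5}$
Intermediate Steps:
$V = \frac{40186}{50295}$ ($V = \frac{-97044 + 16672}{-100189 - 401} = - \frac{80372}{-100590} = \left(-80372\right) \left(- \frac{1}{100590}\right) = \frac{40186}{50295} \approx 0.79901$)
$a{\left(D \right)} = 343$ ($a{\left(D \right)} = 7^{3} = 343$)
$\left(-137303 + V\right) + a{\left(-573 \right)} = \left(-137303 + \frac{40186}{50295}\right) + 343 = - \frac{6905614199}{50295} + 343 = - \frac{6888363014}{50295}$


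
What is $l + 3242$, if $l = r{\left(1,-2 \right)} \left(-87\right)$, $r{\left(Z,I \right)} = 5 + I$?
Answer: $2981$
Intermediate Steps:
$l = -261$ ($l = \left(5 - 2\right) \left(-87\right) = 3 \left(-87\right) = -261$)
$l + 3242 = -261 + 3242 = 2981$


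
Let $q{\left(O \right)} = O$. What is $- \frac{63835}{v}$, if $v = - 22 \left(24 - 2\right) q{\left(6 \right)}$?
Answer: $\frac{63835}{2904} \approx 21.982$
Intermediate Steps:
$v = -2904$ ($v = - 22 \left(24 - 2\right) 6 = \left(-22\right) 22 \cdot 6 = \left(-484\right) 6 = -2904$)
$- \frac{63835}{v} = - \frac{63835}{-2904} = \left(-63835\right) \left(- \frac{1}{2904}\right) = \frac{63835}{2904}$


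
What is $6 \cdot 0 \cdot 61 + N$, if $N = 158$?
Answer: $158$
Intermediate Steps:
$6 \cdot 0 \cdot 61 + N = 6 \cdot 0 \cdot 61 + 158 = 0 \cdot 61 + 158 = 0 + 158 = 158$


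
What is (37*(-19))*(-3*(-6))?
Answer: -12654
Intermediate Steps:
(37*(-19))*(-3*(-6)) = -703*18 = -12654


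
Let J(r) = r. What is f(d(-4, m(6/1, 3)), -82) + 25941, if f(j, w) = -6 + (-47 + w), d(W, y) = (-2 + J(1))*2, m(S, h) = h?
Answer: 25806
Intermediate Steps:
d(W, y) = -2 (d(W, y) = (-2 + 1)*2 = -1*2 = -2)
f(j, w) = -53 + w
f(d(-4, m(6/1, 3)), -82) + 25941 = (-53 - 82) + 25941 = -135 + 25941 = 25806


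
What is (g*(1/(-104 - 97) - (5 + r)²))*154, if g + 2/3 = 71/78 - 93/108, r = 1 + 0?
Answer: 161044961/47034 ≈ 3424.0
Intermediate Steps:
r = 1
g = -289/468 (g = -⅔ + (71/78 - 93/108) = -⅔ + (71*(1/78) - 93*1/108) = -⅔ + (71/78 - 31/36) = -⅔ + 23/468 = -289/468 ≈ -0.61752)
(g*(1/(-104 - 97) - (5 + r)²))*154 = -289*(1/(-104 - 97) - (5 + 1)²)/468*154 = -289*(1/(-201) - 1*6²)/468*154 = -289*(-1/201 - 1*36)/468*154 = -289*(-1/201 - 36)/468*154 = -289/468*(-7237/201)*154 = (2091493/94068)*154 = 161044961/47034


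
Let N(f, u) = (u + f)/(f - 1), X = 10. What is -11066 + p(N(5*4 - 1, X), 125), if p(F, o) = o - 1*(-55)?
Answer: -10886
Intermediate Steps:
N(f, u) = (f + u)/(-1 + f)
p(F, o) = 55 + o (p(F, o) = o + 55 = 55 + o)
-11066 + p(N(5*4 - 1, X), 125) = -11066 + (55 + 125) = -11066 + 180 = -10886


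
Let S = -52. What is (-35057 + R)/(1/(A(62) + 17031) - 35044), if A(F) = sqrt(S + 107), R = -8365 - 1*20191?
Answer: 646606050215193629/356211189313109289 - 63613*sqrt(55)/356211189313109289 ≈ 1.8152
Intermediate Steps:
R = -28556 (R = -8365 - 20191 = -28556)
A(F) = sqrt(55) (A(F) = sqrt(-52 + 107) = sqrt(55))
(-35057 + R)/(1/(A(62) + 17031) - 35044) = (-35057 - 28556)/(1/(sqrt(55) + 17031) - 35044) = -63613/(1/(17031 + sqrt(55)) - 35044) = -63613/(-35044 + 1/(17031 + sqrt(55)))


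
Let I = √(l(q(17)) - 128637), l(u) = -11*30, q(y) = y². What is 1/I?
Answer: -I*√128967/128967 ≈ -0.0027846*I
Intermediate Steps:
l(u) = -330
I = I*√128967 (I = √(-330 - 128637) = √(-128967) = I*√128967 ≈ 359.12*I)
1/I = 1/(I*√128967) = -I*√128967/128967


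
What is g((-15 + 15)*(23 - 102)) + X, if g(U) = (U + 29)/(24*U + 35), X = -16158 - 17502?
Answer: -1178071/35 ≈ -33659.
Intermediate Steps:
X = -33660
g(U) = (29 + U)/(35 + 24*U)
g((-15 + 15)*(23 - 102)) + X = (29 + (-15 + 15)*(23 - 102))/(35 + 24*((-15 + 15)*(23 - 102))) - 33660 = (29 + 0*(-79))/(35 + 24*(0*(-79))) - 33660 = (29 + 0)/(35 + 24*0) - 33660 = 29/(35 + 0) - 33660 = 29/35 - 33660 = -1178071/35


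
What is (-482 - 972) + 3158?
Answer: 1704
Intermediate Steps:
(-482 - 972) + 3158 = -1454 + 3158 = 1704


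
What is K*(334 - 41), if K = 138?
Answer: 40434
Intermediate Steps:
K*(334 - 41) = 138*(334 - 41) = 138*293 = 40434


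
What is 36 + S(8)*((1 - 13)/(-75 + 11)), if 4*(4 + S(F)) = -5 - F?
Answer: 2217/64 ≈ 34.641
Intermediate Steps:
S(F) = -21/4 - F/4 (S(F) = -4 + (-5 - F)/4 = -4 + (-5/4 - F/4) = -21/4 - F/4)
36 + S(8)*((1 - 13)/(-75 + 11)) = 36 + (-21/4 - ¼*8)*((1 - 13)/(-75 + 11)) = 36 + (-21/4 - 2)*(-12/(-64)) = 36 - (-87)*(-1)/64 = 36 - 29/4*3/16 = 36 - 87/64 = 2217/64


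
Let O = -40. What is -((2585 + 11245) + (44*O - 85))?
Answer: -11985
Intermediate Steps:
-((2585 + 11245) + (44*O - 85)) = -((2585 + 11245) + (44*(-40) - 85)) = -(13830 + (-1760 - 85)) = -(13830 - 1845) = -1*11985 = -11985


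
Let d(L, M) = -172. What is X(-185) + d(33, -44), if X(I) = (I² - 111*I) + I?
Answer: 54403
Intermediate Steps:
X(I) = I² - 110*I
X(-185) + d(33, -44) = -185*(-110 - 185) - 172 = -185*(-295) - 172 = 54575 - 172 = 54403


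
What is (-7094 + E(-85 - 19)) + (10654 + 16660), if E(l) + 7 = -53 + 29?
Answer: 20189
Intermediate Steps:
E(l) = -31 (E(l) = -7 + (-53 + 29) = -7 - 24 = -31)
(-7094 + E(-85 - 19)) + (10654 + 16660) = (-7094 - 31) + (10654 + 16660) = -7125 + 27314 = 20189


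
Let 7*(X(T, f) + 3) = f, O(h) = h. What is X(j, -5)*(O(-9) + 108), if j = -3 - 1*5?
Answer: -2574/7 ≈ -367.71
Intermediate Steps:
j = -8 (j = -3 - 5 = -8)
X(T, f) = -3 + f/7
X(j, -5)*(O(-9) + 108) = (-3 + (⅐)*(-5))*(-9 + 108) = (-3 - 5/7)*99 = -26/7*99 = -2574/7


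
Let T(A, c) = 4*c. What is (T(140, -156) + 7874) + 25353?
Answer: 32603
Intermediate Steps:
(T(140, -156) + 7874) + 25353 = (4*(-156) + 7874) + 25353 = (-624 + 7874) + 25353 = 7250 + 25353 = 32603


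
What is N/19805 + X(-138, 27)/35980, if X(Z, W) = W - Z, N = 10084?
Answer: 73218029/142516780 ≈ 0.51375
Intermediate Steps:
N/19805 + X(-138, 27)/35980 = 10084/19805 + (27 - 1*(-138))/35980 = 10084*(1/19805) + (27 + 138)*(1/35980) = 10084/19805 + 165*(1/35980) = 10084/19805 + 33/7196 = 73218029/142516780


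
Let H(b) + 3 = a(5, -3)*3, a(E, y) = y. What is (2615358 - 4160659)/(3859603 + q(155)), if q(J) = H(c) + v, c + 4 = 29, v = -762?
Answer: -1545301/3858829 ≈ -0.40046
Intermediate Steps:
c = 25 (c = -4 + 29 = 25)
H(b) = -12 (H(b) = -3 - 3*3 = -3 - 9 = -12)
q(J) = -774 (q(J) = -12 - 762 = -774)
(2615358 - 4160659)/(3859603 + q(155)) = (2615358 - 4160659)/(3859603 - 774) = -1545301/3858829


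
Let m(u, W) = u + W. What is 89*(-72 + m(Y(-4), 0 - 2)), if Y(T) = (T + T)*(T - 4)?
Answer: -890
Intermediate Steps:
Y(T) = 2*T*(-4 + T) (Y(T) = (2*T)*(-4 + T) = 2*T*(-4 + T))
m(u, W) = W + u
89*(-72 + m(Y(-4), 0 - 2)) = 89*(-72 + ((0 - 2) + 2*(-4)*(-4 - 4))) = 89*(-72 + (-2 + 2*(-4)*(-8))) = 89*(-72 + (-2 + 64)) = 89*(-72 + 62) = 89*(-10) = -890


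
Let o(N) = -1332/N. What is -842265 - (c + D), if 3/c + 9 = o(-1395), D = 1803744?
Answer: -3299572758/1247 ≈ -2.6460e+6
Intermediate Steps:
c = -465/1247 (c = 3/(-9 - 1332/(-1395)) = 3/(-9 - 1332*(-1/1395)) = 3/(-9 + 148/155) = 3/(-1247/155) = 3*(-155/1247) = -465/1247 ≈ -0.37289)
-842265 - (c + D) = -842265 - (-465/1247 + 1803744) = -842265 - 1*2249268303/1247 = -842265 - 2249268303/1247 = -3299572758/1247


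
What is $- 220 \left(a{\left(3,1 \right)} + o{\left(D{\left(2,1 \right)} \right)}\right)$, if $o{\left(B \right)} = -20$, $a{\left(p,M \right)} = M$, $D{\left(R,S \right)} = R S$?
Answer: $4180$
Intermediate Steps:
$- 220 \left(a{\left(3,1 \right)} + o{\left(D{\left(2,1 \right)} \right)}\right) = - 220 \left(1 - 20\right) = \left(-220\right) \left(-19\right) = 4180$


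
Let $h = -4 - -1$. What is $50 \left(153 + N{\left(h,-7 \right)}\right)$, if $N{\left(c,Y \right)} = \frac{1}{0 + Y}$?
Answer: $\frac{53500}{7} \approx 7642.9$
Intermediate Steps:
$h = -3$ ($h = -4 + 1 = -3$)
$N{\left(c,Y \right)} = \frac{1}{Y}$
$50 \left(153 + N{\left(h,-7 \right)}\right) = 50 \left(153 + \frac{1}{-7}\right) = 50 \left(153 - \frac{1}{7}\right) = 50 \cdot \frac{1070}{7} = \frac{53500}{7}$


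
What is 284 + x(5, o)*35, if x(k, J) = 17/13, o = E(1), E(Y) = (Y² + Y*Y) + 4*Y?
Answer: 4287/13 ≈ 329.77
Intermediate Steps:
E(Y) = 2*Y² + 4*Y (E(Y) = (Y² + Y²) + 4*Y = 2*Y² + 4*Y)
o = 6 (o = 2*1*(2 + 1) = 2*1*3 = 6)
x(k, J) = 17/13 (x(k, J) = 17*(1/13) = 17/13)
284 + x(5, o)*35 = 284 + (17/13)*35 = 284 + 595/13 = 4287/13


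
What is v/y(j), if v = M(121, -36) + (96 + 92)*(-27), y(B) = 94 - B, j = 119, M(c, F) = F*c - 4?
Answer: 9436/25 ≈ 377.44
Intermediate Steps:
M(c, F) = -4 + F*c
v = -9436 (v = (-4 - 36*121) + (96 + 92)*(-27) = (-4 - 4356) + 188*(-27) = -4360 - 5076 = -9436)
v/y(j) = -9436/(94 - 1*119) = -9436/(94 - 119) = -9436/(-25) = -9436*(-1/25) = 9436/25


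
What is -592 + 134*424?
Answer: 56224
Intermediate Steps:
-592 + 134*424 = -592 + 56816 = 56224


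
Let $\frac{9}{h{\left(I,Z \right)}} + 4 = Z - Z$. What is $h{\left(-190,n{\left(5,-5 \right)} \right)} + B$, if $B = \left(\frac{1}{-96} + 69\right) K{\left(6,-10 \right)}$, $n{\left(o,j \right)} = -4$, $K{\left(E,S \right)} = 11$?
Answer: $\frac{72637}{96} \approx 756.64$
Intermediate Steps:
$B = \frac{72853}{96}$ ($B = \left(\frac{1}{-96} + 69\right) 11 = \left(- \frac{1}{96} + 69\right) 11 = \frac{6623}{96} \cdot 11 = \frac{72853}{96} \approx 758.89$)
$h{\left(I,Z \right)} = - \frac{9}{4}$ ($h{\left(I,Z \right)} = \frac{9}{-4 + \left(Z - Z\right)} = \frac{9}{-4 + 0} = \frac{9}{-4} = 9 \left(- \frac{1}{4}\right) = - \frac{9}{4}$)
$h{\left(-190,n{\left(5,-5 \right)} \right)} + B = - \frac{9}{4} + \frac{72853}{96} = \frac{72637}{96}$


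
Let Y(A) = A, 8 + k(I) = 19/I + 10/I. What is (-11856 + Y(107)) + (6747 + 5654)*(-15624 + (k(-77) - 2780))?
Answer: -17582459626/77 ≈ -2.2834e+8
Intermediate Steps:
k(I) = -8 + 29/I (k(I) = -8 + (19/I + 10/I) = -8 + 29/I)
(-11856 + Y(107)) + (6747 + 5654)*(-15624 + (k(-77) - 2780)) = (-11856 + 107) + (6747 + 5654)*(-15624 + ((-8 + 29/(-77)) - 2780)) = -11749 + 12401*(-15624 + ((-8 + 29*(-1/77)) - 2780)) = -11749 + 12401*(-15624 + ((-8 - 29/77) - 2780)) = -11749 + 12401*(-15624 + (-645/77 - 2780)) = -11749 + 12401*(-15624 - 214705/77) = -11749 + 12401*(-1417753/77) = -11749 - 17581554953/77 = -17582459626/77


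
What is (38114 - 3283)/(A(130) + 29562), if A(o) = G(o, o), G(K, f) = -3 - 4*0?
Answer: 34831/29559 ≈ 1.1784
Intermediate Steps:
G(K, f) = -3 (G(K, f) = -3 + 0 = -3)
A(o) = -3
(38114 - 3283)/(A(130) + 29562) = (38114 - 3283)/(-3 + 29562) = 34831/29559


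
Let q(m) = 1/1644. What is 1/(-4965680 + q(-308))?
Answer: -1644/8163577919 ≈ -2.0138e-7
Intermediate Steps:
q(m) = 1/1644
1/(-4965680 + q(-308)) = 1/(-4965680 + 1/1644) = 1/(-8163577919/1644) = -1644/8163577919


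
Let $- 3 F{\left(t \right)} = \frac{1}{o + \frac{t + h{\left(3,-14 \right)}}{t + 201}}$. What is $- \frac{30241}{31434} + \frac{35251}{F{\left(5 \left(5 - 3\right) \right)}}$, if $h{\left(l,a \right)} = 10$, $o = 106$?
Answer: $- \frac{74416438588423}{6632574} \approx -1.122 \cdot 10^{7}$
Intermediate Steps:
$F{\left(t \right)} = - \frac{1}{3 \left(106 + \frac{10 + t}{201 + t}\right)}$ ($F{\left(t \right)} = - \frac{1}{3 \left(106 + \frac{t + 10}{t + 201}\right)} = - \frac{1}{3 \left(106 + \frac{10 + t}{201 + t}\right)}$)
$- \frac{30241}{31434} + \frac{35251}{F{\left(5 \left(5 - 3\right) \right)}} = - \frac{30241}{31434} + \frac{35251}{\frac{1}{3} \frac{1}{21316 + 107 \cdot 5 \left(5 - 3\right)} \left(-201 - 5 \left(5 - 3\right)\right)} = \left(-30241\right) \frac{1}{31434} + \frac{35251}{\frac{1}{3} \frac{1}{21316 + 107 \cdot 5 \cdot 2} \left(-201 - 5 \cdot 2\right)} = - \frac{30241}{31434} + \frac{35251}{\frac{1}{3} \frac{1}{21316 + 107 \cdot 10} \left(-201 - 10\right)} = - \frac{30241}{31434} + \frac{35251}{\frac{1}{3} \frac{1}{21316 + 1070} \left(-201 - 10\right)} = - \frac{30241}{31434} + \frac{35251}{\frac{1}{3} \cdot \frac{1}{22386} \left(-211\right)} = - \frac{30241}{31434} + \frac{35251}{- \frac{211}{67158}} = - \frac{30241}{31434} + 35251 \left(- \frac{67158}{211}\right) = - \frac{30241}{31434} - \frac{2367386658}{211} = - \frac{74416438588423}{6632574}$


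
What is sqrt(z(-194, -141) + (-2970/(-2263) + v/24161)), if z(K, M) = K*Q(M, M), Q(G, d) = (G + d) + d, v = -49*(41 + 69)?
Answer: sqrt(245327809385793030038)/54676343 ≈ 286.47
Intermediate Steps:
v = -5390 (v = -49*110 = -5390)
Q(G, d) = G + 2*d
z(K, M) = 3*K*M (z(K, M) = K*(M + 2*M) = K*(3*M) = 3*K*M)
sqrt(z(-194, -141) + (-2970/(-2263) + v/24161)) = sqrt(3*(-194)*(-141) + (-2970/(-2263) - 5390/24161)) = sqrt(82062 + (-2970*(-1/2263) - 5390*1/24161)) = sqrt(82062 + (2970/2263 - 5390/24161)) = sqrt(82062 + 59560600/54676343) = sqrt(4486909619866/54676343) = sqrt(245327809385793030038)/54676343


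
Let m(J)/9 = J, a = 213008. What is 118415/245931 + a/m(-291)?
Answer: -17358380521/214697763 ≈ -80.850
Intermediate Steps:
m(J) = 9*J
118415/245931 + a/m(-291) = 118415/245931 + 213008/((9*(-291))) = 118415*(1/245931) + 213008/(-2619) = 118415/245931 + 213008*(-1/2619) = 118415/245931 - 213008/2619 = -17358380521/214697763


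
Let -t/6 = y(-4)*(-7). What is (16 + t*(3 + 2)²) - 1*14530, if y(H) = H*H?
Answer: 2286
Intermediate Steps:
y(H) = H²
t = 672 (t = -6*(-4)²*(-7) = -96*(-7) = -6*(-112) = 672)
(16 + t*(3 + 2)²) - 1*14530 = (16 + 672*(3 + 2)²) - 1*14530 = (16 + 672*5²) - 14530 = (16 + 672*25) - 14530 = (16 + 16800) - 14530 = 16816 - 14530 = 2286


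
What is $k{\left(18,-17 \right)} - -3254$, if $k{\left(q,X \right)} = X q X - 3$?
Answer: $8453$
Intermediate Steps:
$k{\left(q,X \right)} = -3 + q X^{2}$ ($k{\left(q,X \right)} = q X^{2} - 3 = -3 + q X^{2}$)
$k{\left(18,-17 \right)} - -3254 = \left(-3 + 18 \left(-17\right)^{2}\right) - -3254 = \left(-3 + 18 \cdot 289\right) + 3254 = \left(-3 + 5202\right) + 3254 = 5199 + 3254 = 8453$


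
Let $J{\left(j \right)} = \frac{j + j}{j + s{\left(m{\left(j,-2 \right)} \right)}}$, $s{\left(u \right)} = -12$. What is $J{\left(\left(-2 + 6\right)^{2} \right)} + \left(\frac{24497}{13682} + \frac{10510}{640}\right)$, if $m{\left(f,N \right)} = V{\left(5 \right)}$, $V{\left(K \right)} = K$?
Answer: $\frac{11476387}{437824} \approx 26.212$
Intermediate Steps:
$m{\left(f,N \right)} = 5$
$J{\left(j \right)} = \frac{2 j}{-12 + j}$ ($J{\left(j \right)} = \frac{j + j}{j - 12} = \frac{2 j}{-12 + j}$)
$J{\left(\left(-2 + 6\right)^{2} \right)} + \left(\frac{24497}{13682} + \frac{10510}{640}\right) = \frac{2 \left(-2 + 6\right)^{2}}{-12 + \left(-2 + 6\right)^{2}} + \left(\frac{24497}{13682} + \frac{10510}{640}\right) = \frac{2 \cdot 4^{2}}{-12 + 4^{2}} + \left(24497 \cdot \frac{1}{13682} + 10510 \cdot \frac{1}{640}\right) = 2 \cdot 16 \frac{1}{-12 + 16} + \left(\frac{24497}{13682} + \frac{1051}{64}\right) = 2 \cdot 16 \cdot \frac{1}{4} + \frac{7973795}{437824} = 8 + \frac{7973795}{437824} = \frac{11476387}{437824}$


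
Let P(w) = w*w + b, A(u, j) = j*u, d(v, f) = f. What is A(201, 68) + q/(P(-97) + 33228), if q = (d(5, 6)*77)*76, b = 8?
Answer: 194302324/14215 ≈ 13669.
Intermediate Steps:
P(w) = 8 + w² (P(w) = w*w + 8 = w² + 8 = 8 + w²)
q = 35112 (q = (6*77)*76 = 462*76 = 35112)
A(201, 68) + q/(P(-97) + 33228) = 68*201 + 35112/((8 + (-97)²) + 33228) = 13668 + 35112/((8 + 9409) + 33228) = 13668 + 35112/(9417 + 33228) = 13668 + 35112/42645 = 13668 + 35112*(1/42645) = 13668 + 11704/14215 = 194302324/14215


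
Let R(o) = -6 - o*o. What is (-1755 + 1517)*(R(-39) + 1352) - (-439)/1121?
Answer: 46690089/1121 ≈ 41650.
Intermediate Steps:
R(o) = -6 - o²
(-1755 + 1517)*(R(-39) + 1352) - (-439)/1121 = (-1755 + 1517)*((-6 - 1*(-39)²) + 1352) - (-439)/1121 = -238*((-6 - 1*1521) + 1352) - (-439)/1121 = -238*((-6 - 1521) + 1352) - 1*(-439/1121) = -238*(-1527 + 1352) + 439/1121 = -238*(-175) + 439/1121 = 41650 + 439/1121 = 46690089/1121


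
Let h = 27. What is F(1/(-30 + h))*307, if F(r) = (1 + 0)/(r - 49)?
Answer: -921/148 ≈ -6.2230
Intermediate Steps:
F(r) = 1/(-49 + r)
F(1/(-30 + h))*307 = 307/(-49 + 1/(-30 + 27)) = 307/(-49 + 1/(-3)) = 307/(-49 - ⅓) = 307/(-148/3) = -3/148*307 = -921/148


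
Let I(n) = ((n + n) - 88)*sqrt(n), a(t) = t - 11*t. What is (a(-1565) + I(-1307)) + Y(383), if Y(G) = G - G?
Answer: 15650 - 2702*I*sqrt(1307) ≈ 15650.0 - 97684.0*I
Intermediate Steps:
Y(G) = 0
a(t) = -10*t
I(n) = sqrt(n)*(-88 + 2*n) (I(n) = (2*n - 88)*sqrt(n) = (-88 + 2*n)*sqrt(n) = sqrt(n)*(-88 + 2*n))
(a(-1565) + I(-1307)) + Y(383) = (-10*(-1565) + 2*sqrt(-1307)*(-44 - 1307)) + 0 = (15650 + 2*(I*sqrt(1307))*(-1351)) + 0 = (15650 - 2702*I*sqrt(1307)) + 0 = 15650 - 2702*I*sqrt(1307)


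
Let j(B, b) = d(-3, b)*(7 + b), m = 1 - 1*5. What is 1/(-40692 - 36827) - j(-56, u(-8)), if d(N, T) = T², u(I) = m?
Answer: -3720913/77519 ≈ -48.000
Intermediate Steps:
m = -4 (m = 1 - 5 = -4)
u(I) = -4
j(B, b) = b²*(7 + b)
1/(-40692 - 36827) - j(-56, u(-8)) = 1/(-40692 - 36827) - (-4)²*(7 - 4) = 1/(-77519) - 16*3 = -1/77519 - 1*48 = -1/77519 - 48 = -3720913/77519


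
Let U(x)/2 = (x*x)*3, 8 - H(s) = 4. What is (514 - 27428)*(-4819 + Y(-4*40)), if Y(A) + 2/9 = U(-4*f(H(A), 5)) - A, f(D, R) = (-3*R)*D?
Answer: -82584720838/9 ≈ -9.1761e+9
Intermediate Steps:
H(s) = 4 (H(s) = 8 - 1*4 = 8 - 4 = 4)
f(D, R) = -3*D*R
U(x) = 6*x**2 (U(x) = 2*((x*x)*3) = 2*(x**2*3) = 2*(3*x**2) = 6*x**2)
Y(A) = 3110398/9 - A (Y(A) = -2/9 + (6*(-(-12)*4*5)**2 - A) = -2/9 + (6*(-4*(-60))**2 - A) = -2/9 + (6*240**2 - A) = -2/9 + (6*57600 - A) = -2/9 + (345600 - A) = 3110398/9 - A)
(514 - 27428)*(-4819 + Y(-4*40)) = (514 - 27428)*(-4819 + (3110398/9 - (-4)*40)) = -26914*(-4819 + (3110398/9 - 1*(-160))) = -26914*(-4819 + (3110398/9 + 160)) = -26914*(-4819 + 3111838/9) = -26914*3068467/9 = -82584720838/9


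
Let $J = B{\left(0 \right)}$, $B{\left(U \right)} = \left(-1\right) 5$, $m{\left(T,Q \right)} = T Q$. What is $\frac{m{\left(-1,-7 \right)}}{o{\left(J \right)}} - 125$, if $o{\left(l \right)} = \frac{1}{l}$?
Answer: $-160$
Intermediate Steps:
$m{\left(T,Q \right)} = Q T$
$B{\left(U \right)} = -5$
$J = -5$
$\frac{m{\left(-1,-7 \right)}}{o{\left(J \right)}} - 125 = \frac{\left(-7\right) \left(-1\right)}{\frac{1}{-5}} - 125 = \frac{1}{- \frac{1}{5}} \cdot 7 - 125 = \left(-5\right) 7 - 125 = -35 - 125 = -160$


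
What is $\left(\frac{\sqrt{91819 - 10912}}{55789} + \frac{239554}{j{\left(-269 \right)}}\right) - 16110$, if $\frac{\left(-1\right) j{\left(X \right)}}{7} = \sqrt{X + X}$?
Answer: $-16110 + \frac{\sqrt{80907}}{55789} + \frac{17111 i \sqrt{538}}{269} \approx -16110.0 + 1475.4 i$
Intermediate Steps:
$j{\left(X \right)} = - 7 \sqrt{2} \sqrt{X}$ ($j{\left(X \right)} = - 7 \sqrt{X + X} = - 7 \sqrt{2 X} = - 7 \sqrt{2} \sqrt{X}$)
$\left(\frac{\sqrt{91819 - 10912}}{55789} + \frac{239554}{j{\left(-269 \right)}}\right) - 16110 = \left(\frac{\sqrt{91819 - 10912}}{55789} + \frac{239554}{\left(-7\right) \sqrt{2} \sqrt{-269}}\right) - 16110 = \left(\sqrt{80907} \cdot \frac{1}{55789} + \frac{239554}{\left(-7\right) \sqrt{2} i \sqrt{269}}\right) - 16110 = \left(\frac{\sqrt{80907}}{55789} + \frac{239554}{\left(-7\right) i \sqrt{538}}\right) - 16110 = \left(\frac{\sqrt{80907}}{55789} + 239554 \frac{i \sqrt{538}}{3766}\right) - 16110 = \left(\frac{\sqrt{80907}}{55789} + \frac{17111 i \sqrt{538}}{269}\right) - 16110 = -16110 + \frac{\sqrt{80907}}{55789} + \frac{17111 i \sqrt{538}}{269}$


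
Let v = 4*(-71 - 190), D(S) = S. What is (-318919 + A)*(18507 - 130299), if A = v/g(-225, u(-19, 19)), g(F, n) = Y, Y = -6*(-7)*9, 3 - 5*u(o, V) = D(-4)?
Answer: 249570311248/7 ≈ 3.5653e+10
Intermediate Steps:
u(o, V) = 7/5 (u(o, V) = ⅗ - ⅕*(-4) = ⅗ + ⅘ = 7/5)
Y = 378 (Y = 42*9 = 378)
g(F, n) = 378
v = -1044 (v = 4*(-261) = -1044)
A = -58/21 (A = -1044/378 = -1044*1/378 = -58/21 ≈ -2.7619)
(-318919 + A)*(18507 - 130299) = (-318919 - 58/21)*(18507 - 130299) = -6697357/21*(-111792) = 249570311248/7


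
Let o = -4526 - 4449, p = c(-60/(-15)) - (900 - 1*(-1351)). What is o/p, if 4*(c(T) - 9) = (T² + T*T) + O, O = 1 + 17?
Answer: 17950/4459 ≈ 4.0256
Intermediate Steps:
O = 18
c(T) = 27/2 + T²/2 (c(T) = 9 + ((T² + T*T) + 18)/4 = 9 + ((T² + T²) + 18)/4 = 9 + (2*T² + 18)/4 = 9 + (18 + 2*T²)/4 = 9 + (9/2 + T²/2) = 27/2 + T²/2)
p = -4459/2 (p = (27/2 + (-60/(-15))²/2) - (900 - 1*(-1351)) = (27/2 + (-60*(-1/15))²/2) - (900 + 1351) = (27/2 + (½)*4²) - 1*2251 = (27/2 + (½)*16) - 2251 = (27/2 + 8) - 2251 = 43/2 - 2251 = -4459/2 ≈ -2229.5)
o = -8975
o/p = -8975/(-4459/2) = -8975*(-2/4459) = 17950/4459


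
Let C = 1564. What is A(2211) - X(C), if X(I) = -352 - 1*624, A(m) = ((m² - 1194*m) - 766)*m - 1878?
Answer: 4969931329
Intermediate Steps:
A(m) = -1878 + m*(-766 + m² - 1194*m) (A(m) = (-766 + m² - 1194*m)*m - 1878 = m*(-766 + m² - 1194*m) - 1878 = -1878 + m*(-766 + m² - 1194*m))
X(I) = -976 (X(I) = -352 - 624 = -976)
A(2211) - X(C) = (-1878 + 2211³ - 1194*2211² - 766*2211) - 1*(-976) = (-1878 + 10808519931 - 1194*4888521 - 1693626) + 976 = (-1878 + 10808519931 - 5836894074 - 1693626) + 976 = 4969930353 + 976 = 4969931329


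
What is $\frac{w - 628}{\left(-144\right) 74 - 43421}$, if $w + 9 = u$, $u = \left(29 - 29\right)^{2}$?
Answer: $\frac{637}{54077} \approx 0.01178$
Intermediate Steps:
$u = 0$ ($u = 0^{2} = 0$)
$w = -9$ ($w = -9 + 0 = -9$)
$\frac{w - 628}{\left(-144\right) 74 - 43421} = \frac{-9 - 628}{\left(-144\right) 74 - 43421} = - \frac{637}{-10656 - 43421} = - \frac{637}{-54077} = \left(-637\right) \left(- \frac{1}{54077}\right) = \frac{637}{54077}$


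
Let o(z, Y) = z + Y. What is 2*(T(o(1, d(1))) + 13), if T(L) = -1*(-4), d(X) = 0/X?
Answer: 34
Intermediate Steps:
d(X) = 0
o(z, Y) = Y + z
T(L) = 4
2*(T(o(1, d(1))) + 13) = 2*(4 + 13) = 2*17 = 34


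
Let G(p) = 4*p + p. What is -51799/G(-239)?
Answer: 51799/1195 ≈ 43.346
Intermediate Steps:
G(p) = 5*p
-51799/G(-239) = -51799/(5*(-239)) = -51799/(-1195) = -51799*(-1/1195) = 51799/1195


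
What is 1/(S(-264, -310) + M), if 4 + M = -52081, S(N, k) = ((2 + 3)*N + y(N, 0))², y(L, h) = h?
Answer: 1/1690315 ≈ 5.9161e-7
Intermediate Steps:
S(N, k) = 25*N² (S(N, k) = ((2 + 3)*N + 0)² = (5*N + 0)² = (5*N)² = 25*N²)
M = -52085 (M = -4 - 52081 = -52085)
1/(S(-264, -310) + M) = 1/(25*(-264)² - 52085) = 1/(25*69696 - 52085) = 1/(1742400 - 52085) = 1/1690315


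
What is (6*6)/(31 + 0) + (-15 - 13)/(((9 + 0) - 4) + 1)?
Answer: -326/93 ≈ -3.5054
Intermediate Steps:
(6*6)/(31 + 0) + (-15 - 13)/(((9 + 0) - 4) + 1) = 36/31 - 28/((9 - 4) + 1) = (1/31)*36 - 28/(5 + 1) = 36/31 - 28/6 = 36/31 - 28*⅙ = 36/31 - 14/3 = -326/93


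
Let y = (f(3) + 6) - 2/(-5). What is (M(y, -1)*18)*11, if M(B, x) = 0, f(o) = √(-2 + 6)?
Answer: 0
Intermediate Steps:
f(o) = 2 (f(o) = √4 = 2)
y = 42/5 (y = (2 + 6) - 2/(-5) = 8 - 2*(-⅕) = 8 + ⅖ = 42/5 ≈ 8.4000)
(M(y, -1)*18)*11 = (0*18)*11 = 0*11 = 0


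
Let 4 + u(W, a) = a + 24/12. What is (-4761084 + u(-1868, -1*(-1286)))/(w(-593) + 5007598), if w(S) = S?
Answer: -951960/1001401 ≈ -0.95063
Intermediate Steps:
u(W, a) = -2 + a (u(W, a) = -4 + (a + 24/12) = -4 + (a + 24*(1/12)) = -4 + (a + 2) = -4 + (2 + a) = -2 + a)
(-4761084 + u(-1868, -1*(-1286)))/(w(-593) + 5007598) = (-4761084 + (-2 - 1*(-1286)))/(-593 + 5007598) = (-4761084 + (-2 + 1286))/5007005 = (-4761084 + 1284)*(1/5007005) = -4759800*1/5007005 = -951960/1001401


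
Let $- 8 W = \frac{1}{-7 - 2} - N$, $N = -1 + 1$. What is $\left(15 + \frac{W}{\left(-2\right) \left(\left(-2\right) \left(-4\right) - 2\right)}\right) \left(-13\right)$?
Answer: $- \frac{168467}{864} \approx -194.98$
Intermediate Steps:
$N = 0$
$W = \frac{1}{72}$ ($W = - \frac{\frac{1}{-7 - 2} - 0}{8} = - \frac{\frac{1}{-9} + 0}{8} = - \frac{- \frac{1}{9} + 0}{8} = \left(- \frac{1}{8}\right) \left(- \frac{1}{9}\right) = \frac{1}{72} \approx 0.013889$)
$\left(15 + \frac{W}{\left(-2\right) \left(\left(-2\right) \left(-4\right) - 2\right)}\right) \left(-13\right) = \left(15 + \frac{1}{72 \left(- 2 \left(\left(-2\right) \left(-4\right) - 2\right)\right)}\right) \left(-13\right) = \left(15 + \frac{1}{72 \left(- 2 \left(8 - 2\right)\right)}\right) \left(-13\right) = \left(15 + \frac{1}{72 \left(\left(-2\right) 6\right)}\right) \left(-13\right) = \left(15 + \frac{1}{72 \left(-12\right)}\right) \left(-13\right) = \left(15 + \frac{1}{72} \left(- \frac{1}{12}\right)\right) \left(-13\right) = \left(15 - \frac{1}{864}\right) \left(-13\right) = \frac{12959}{864} \left(-13\right) = - \frac{168467}{864}$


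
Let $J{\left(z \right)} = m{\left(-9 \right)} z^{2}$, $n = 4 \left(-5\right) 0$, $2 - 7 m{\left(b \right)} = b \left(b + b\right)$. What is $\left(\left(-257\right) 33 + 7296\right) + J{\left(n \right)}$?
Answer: $-1185$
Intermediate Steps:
$m{\left(b \right)} = \frac{2}{7} - \frac{2 b^{2}}{7}$ ($m{\left(b \right)} = \frac{2}{7} - \frac{b \left(b + b\right)}{7} = \frac{2}{7} - \frac{b 2 b}{7} = \frac{2}{7} - \frac{2 b^{2}}{7}$)
$n = 0$ ($n = \left(-20\right) 0 = 0$)
$J{\left(z \right)} = - \frac{160 z^{2}}{7}$ ($J{\left(z \right)} = \left(\frac{2}{7} - \frac{2 \left(-9\right)^{2}}{7}\right) z^{2} = \left(\frac{2}{7} - \frac{162}{7}\right) z^{2} = - \frac{160 z^{2}}{7}$)
$\left(\left(-257\right) 33 + 7296\right) + J{\left(n \right)} = \left(\left(-257\right) 33 + 7296\right) - \frac{160 \cdot 0^{2}}{7} = \left(-8481 + 7296\right) - 0 = -1185 + 0 = -1185$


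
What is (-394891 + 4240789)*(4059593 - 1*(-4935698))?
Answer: 34594971666318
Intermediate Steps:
(-394891 + 4240789)*(4059593 - 1*(-4935698)) = 3845898*(4059593 + 4935698) = 3845898*8995291 = 34594971666318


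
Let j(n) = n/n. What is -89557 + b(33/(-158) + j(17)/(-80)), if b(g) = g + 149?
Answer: -565059959/6320 ≈ -89408.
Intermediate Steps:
j(n) = 1
b(g) = 149 + g
-89557 + b(33/(-158) + j(17)/(-80)) = -89557 + (149 + (33/(-158) + 1/(-80))) = -89557 + (149 + (33*(-1/158) + 1*(-1/80))) = -89557 + (149 + (-33/158 - 1/80)) = -89557 + (149 - 1399/6320) = -89557 + 940281/6320 = -565059959/6320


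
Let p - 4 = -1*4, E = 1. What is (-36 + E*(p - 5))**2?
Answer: 1681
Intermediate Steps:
p = 0 (p = 4 - 1*4 = 4 - 4 = 0)
(-36 + E*(p - 5))**2 = (-36 + 1*(0 - 5))**2 = (-36 + 1*(-5))**2 = (-36 - 5)**2 = (-41)**2 = 1681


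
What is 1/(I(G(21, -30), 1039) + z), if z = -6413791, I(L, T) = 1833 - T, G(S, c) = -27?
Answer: -1/6412997 ≈ -1.5593e-7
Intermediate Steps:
1/(I(G(21, -30), 1039) + z) = 1/((1833 - 1*1039) - 6413791) = 1/((1833 - 1039) - 6413791) = 1/(794 - 6413791) = 1/(-6412997) = -1/6412997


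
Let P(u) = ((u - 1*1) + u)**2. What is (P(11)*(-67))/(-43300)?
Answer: 29547/43300 ≈ 0.68238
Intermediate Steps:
P(u) = (-1 + 2*u)**2 (P(u) = ((u - 1) + u)**2 = ((-1 + u) + u)**2 = (-1 + 2*u)**2)
(P(11)*(-67))/(-43300) = ((-1 + 2*11)**2*(-67))/(-43300) = ((-1 + 22)**2*(-67))*(-1/43300) = (21**2*(-67))*(-1/43300) = (441*(-67))*(-1/43300) = -29547*(-1/43300) = 29547/43300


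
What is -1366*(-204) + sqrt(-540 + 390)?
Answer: 278664 + 5*I*sqrt(6) ≈ 2.7866e+5 + 12.247*I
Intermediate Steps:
-1366*(-204) + sqrt(-540 + 390) = 278664 + sqrt(-150) = 278664 + 5*I*sqrt(6)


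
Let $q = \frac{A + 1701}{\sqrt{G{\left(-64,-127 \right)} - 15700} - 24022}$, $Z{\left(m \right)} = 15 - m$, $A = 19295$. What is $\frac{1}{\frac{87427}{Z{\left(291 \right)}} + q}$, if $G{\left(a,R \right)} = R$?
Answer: $- \frac{273786079126284}{86964999764304533} + \frac{3731913024 i \sqrt{323}}{1478404995993177061} \approx -0.0031482 + 4.5367 \cdot 10^{-8} i$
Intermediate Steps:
$q = \frac{20996}{-24022 + 7 i \sqrt{323}}$ ($q = \frac{19295 + 1701}{\sqrt{-127 - 15700} - 24022} = \frac{20996}{\sqrt{-15827} - 24022} = \frac{20996}{7 i \sqrt{323} - 24022} = \frac{20996}{-24022 + 7 i \sqrt{323}} \approx -0.87401 - 0.0045773 i$)
$\frac{1}{\frac{87427}{Z{\left(291 \right)}} + q} = \frac{1}{\frac{87427}{15 - 291} - \left(\frac{504365912}{577072311} + \frac{146972 i \sqrt{323}}{577072311}\right)} = \frac{1}{\frac{87427}{-276} - \left(\frac{504365912}{577072311} + \frac{146972 i \sqrt{323}}{577072311}\right)} = \frac{1}{87427 \left(- \frac{1}{276}\right) - \left(\frac{504365912}{577072311} + \frac{146972 i \sqrt{323}}{577072311}\right)} = \frac{1}{- \frac{87427}{276} - \left(\frac{504365912}{577072311} + \frac{146972 i \sqrt{323}}{577072311}\right)} = \frac{1}{- \frac{5621211769501}{17696884204} - \frac{146972 i \sqrt{323}}{577072311}}$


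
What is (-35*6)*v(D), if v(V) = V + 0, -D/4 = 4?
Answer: 3360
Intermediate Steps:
D = -16 (D = -4*4 = -16)
v(V) = V
(-35*6)*v(D) = -35*6*(-16) = -210*(-16) = 3360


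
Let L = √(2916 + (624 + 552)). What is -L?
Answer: -2*√1023 ≈ -63.969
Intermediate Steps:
L = 2*√1023 (L = √(2916 + 1176) = √4092 = 2*√1023 ≈ 63.969)
-L = -2*√1023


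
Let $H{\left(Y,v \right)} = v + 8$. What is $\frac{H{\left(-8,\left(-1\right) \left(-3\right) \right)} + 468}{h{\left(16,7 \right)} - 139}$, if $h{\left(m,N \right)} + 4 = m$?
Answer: $- \frac{479}{127} \approx -3.7717$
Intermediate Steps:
$h{\left(m,N \right)} = -4 + m$
$H{\left(Y,v \right)} = 8 + v$
$\frac{H{\left(-8,\left(-1\right) \left(-3\right) \right)} + 468}{h{\left(16,7 \right)} - 139} = \frac{\left(8 - -3\right) + 468}{\left(-4 + 16\right) - 139} = \frac{\left(8 + 3\right) + 468}{12 - 139} = \frac{11 + 468}{-127} = 479 \left(- \frac{1}{127}\right) = - \frac{479}{127}$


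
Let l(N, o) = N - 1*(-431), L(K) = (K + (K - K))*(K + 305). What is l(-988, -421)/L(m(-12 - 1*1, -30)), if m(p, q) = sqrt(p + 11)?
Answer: 557*sqrt(2)/(2*(sqrt(2) - 305*I)) ≈ 0.0059875 + 1.2913*I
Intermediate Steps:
m(p, q) = sqrt(11 + p)
L(K) = K*(305 + K) (L(K) = (K + 0)*(305 + K) = K*(305 + K))
l(N, o) = 431 + N (l(N, o) = N + 431 = 431 + N)
l(-988, -421)/L(m(-12 - 1*1, -30)) = (431 - 988)/((sqrt(11 + (-12 - 1*1))*(305 + sqrt(11 + (-12 - 1*1))))) = -557*1/(sqrt(11 + (-12 - 1))*(305 + sqrt(11 + (-12 - 1)))) = -557*1/(sqrt(11 - 13)*(305 + sqrt(11 - 13))) = -557*(-I*sqrt(2)/(2*(305 + sqrt(-2)))) = -557*(-I*sqrt(2)/(2*(305 + I*sqrt(2)))) = -(-557)*I*sqrt(2)/(2*(305 + I*sqrt(2))) = 557*I*sqrt(2)/(2*(305 + I*sqrt(2)))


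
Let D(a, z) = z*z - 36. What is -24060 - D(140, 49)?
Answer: -26425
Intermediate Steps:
D(a, z) = -36 + z² (D(a, z) = z² - 36 = -36 + z²)
-24060 - D(140, 49) = -24060 - (-36 + 49²) = -24060 - (-36 + 2401) = -24060 - 1*2365 = -24060 - 2365 = -26425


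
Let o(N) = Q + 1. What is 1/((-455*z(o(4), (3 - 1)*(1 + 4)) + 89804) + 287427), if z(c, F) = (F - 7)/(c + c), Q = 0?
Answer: 2/753097 ≈ 2.6557e-6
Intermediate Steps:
o(N) = 1 (o(N) = 0 + 1 = 1)
z(c, F) = (-7 + F)/(2*c) (z(c, F) = (-7 + F)/((2*c)) = (-7 + F)*(1/(2*c)) = (-7 + F)/(2*c))
1/((-455*z(o(4), (3 - 1)*(1 + 4)) + 89804) + 287427) = 1/((-455*(-7 + (3 - 1)*(1 + 4))/(2*1) + 89804) + 287427) = 1/((-455*(-7 + 2*5)/2 + 89804) + 287427) = 1/((-455*(-7 + 10)/2 + 89804) + 287427) = 1/((-455*3/2 + 89804) + 287427) = 1/((-1365/2 + 89804) + 287427) = 1/(178243/2 + 287427) = 1/(753097/2) = 2/753097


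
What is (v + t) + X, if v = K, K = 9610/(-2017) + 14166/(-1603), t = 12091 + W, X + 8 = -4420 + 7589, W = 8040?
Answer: 75264904640/3233251 ≈ 23278.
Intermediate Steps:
X = 3161 (X = -8 + (-4420 + 7589) = -8 + 3169 = 3161)
t = 20131 (t = 12091 + 8040 = 20131)
K = -43977652/3233251 (K = 9610*(-1/2017) + 14166*(-1/1603) = -9610/2017 - 14166/1603 = -43977652/3233251 ≈ -13.602)
v = -43977652/3233251 ≈ -13.602
(v + t) + X = (-43977652/3233251 + 20131) + 3161 = 65044598229/3233251 + 3161 = 75264904640/3233251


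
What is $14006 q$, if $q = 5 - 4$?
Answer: $14006$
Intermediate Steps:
$q = 1$
$14006 q = 14006 \cdot 1 = 14006$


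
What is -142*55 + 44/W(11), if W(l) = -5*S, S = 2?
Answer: -39072/5 ≈ -7814.4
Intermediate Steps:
W(l) = -10 (W(l) = -5*2 = -10)
-142*55 + 44/W(11) = -142*55 + 44/(-10) = -7810 + 44*(-⅒) = -7810 - 22/5 = -39072/5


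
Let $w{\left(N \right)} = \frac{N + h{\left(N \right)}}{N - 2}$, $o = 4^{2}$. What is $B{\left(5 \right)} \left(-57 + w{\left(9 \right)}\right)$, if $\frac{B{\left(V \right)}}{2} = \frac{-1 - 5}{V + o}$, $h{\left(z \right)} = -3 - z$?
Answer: $\frac{1608}{49} \approx 32.816$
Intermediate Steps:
$o = 16$
$B{\left(V \right)} = - \frac{12}{16 + V}$ ($B{\left(V \right)} = 2 \frac{-1 - 5}{V + 16} = 2 \left(- \frac{6}{16 + V}\right) = - \frac{12}{16 + V}$)
$w{\left(N \right)} = - \frac{3}{-2 + N}$ ($w{\left(N \right)} = \frac{N - \left(3 + N\right)}{N - 2} = - \frac{3}{-2 + N}$)
$B{\left(5 \right)} \left(-57 + w{\left(9 \right)}\right) = - \frac{12}{16 + 5} \left(-57 - \frac{3}{-2 + 9}\right) = - \frac{12}{21} \left(-57 - \frac{3}{7}\right) = \left(-12\right) \frac{1}{21} \left(-57 - \frac{3}{7}\right) = - \frac{4 \left(-57 - \frac{3}{7}\right)}{7} = \left(- \frac{4}{7}\right) \left(- \frac{402}{7}\right) = \frac{1608}{49}$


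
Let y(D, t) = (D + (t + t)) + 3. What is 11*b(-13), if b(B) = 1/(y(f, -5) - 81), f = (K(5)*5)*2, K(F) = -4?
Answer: -11/128 ≈ -0.085938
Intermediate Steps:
f = -40 (f = -4*5*2 = -20*2 = -40)
y(D, t) = 3 + D + 2*t (y(D, t) = (D + 2*t) + 3 = 3 + D + 2*t)
b(B) = -1/128 (b(B) = 1/((3 - 40 + 2*(-5)) - 81) = 1/((3 - 40 - 10) - 81) = 1/(-47 - 81) = 1/(-128) = -1/128)
11*b(-13) = 11*(-1/128) = -11/128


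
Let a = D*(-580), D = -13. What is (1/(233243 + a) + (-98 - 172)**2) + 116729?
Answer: 45659439508/240783 ≈ 1.8963e+5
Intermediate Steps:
a = 7540 (a = -13*(-580) = 7540)
(1/(233243 + a) + (-98 - 172)**2) + 116729 = (1/(233243 + 7540) + (-98 - 172)**2) + 116729 = (1/240783 + (-270)**2) + 116729 = (1/240783 + 72900) + 116729 = 17553080701/240783 + 116729 = 45659439508/240783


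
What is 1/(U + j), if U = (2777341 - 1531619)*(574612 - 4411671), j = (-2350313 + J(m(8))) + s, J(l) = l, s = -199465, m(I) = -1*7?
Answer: -1/4779911361383 ≈ -2.0921e-13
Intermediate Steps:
m(I) = -7
j = -2549785 (j = (-2350313 - 7) - 199465 = -2350320 - 199465 = -2549785)
U = -4779908811598 (U = 1245722*(-3837059) = -4779908811598)
1/(U + j) = 1/(-4779908811598 - 2549785) = 1/(-4779911361383) = -1/4779911361383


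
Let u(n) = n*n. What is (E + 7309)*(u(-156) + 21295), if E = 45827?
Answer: 2424648816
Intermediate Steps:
u(n) = n²
(E + 7309)*(u(-156) + 21295) = (45827 + 7309)*((-156)² + 21295) = 53136*(24336 + 21295) = 53136*45631 = 2424648816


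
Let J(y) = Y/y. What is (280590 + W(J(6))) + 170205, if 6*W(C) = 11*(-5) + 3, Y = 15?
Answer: 1352359/3 ≈ 4.5079e+5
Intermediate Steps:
J(y) = 15/y
W(C) = -26/3 (W(C) = (11*(-5) + 3)/6 = (-55 + 3)/6 = (1/6)*(-52) = -26/3)
(280590 + W(J(6))) + 170205 = (280590 - 26/3) + 170205 = 841744/3 + 170205 = 1352359/3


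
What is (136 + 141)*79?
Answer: 21883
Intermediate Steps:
(136 + 141)*79 = 277*79 = 21883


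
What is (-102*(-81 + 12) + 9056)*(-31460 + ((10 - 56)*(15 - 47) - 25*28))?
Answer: -493892672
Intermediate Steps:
(-102*(-81 + 12) + 9056)*(-31460 + ((10 - 56)*(15 - 47) - 25*28)) = (-102*(-69) + 9056)*(-31460 + (-46*(-32) - 700)) = (7038 + 9056)*(-31460 + (1472 - 700)) = 16094*(-31460 + 772) = 16094*(-30688) = -493892672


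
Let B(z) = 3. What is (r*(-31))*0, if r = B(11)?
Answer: 0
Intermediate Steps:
r = 3
(r*(-31))*0 = (3*(-31))*0 = -93*0 = 0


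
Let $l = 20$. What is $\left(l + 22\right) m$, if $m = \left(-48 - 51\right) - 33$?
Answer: $-5544$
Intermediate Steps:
$m = -132$ ($m = -99 - 33 = -132$)
$\left(l + 22\right) m = \left(20 + 22\right) \left(-132\right) = 42 \left(-132\right) = -5544$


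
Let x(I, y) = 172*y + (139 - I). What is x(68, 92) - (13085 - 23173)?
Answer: 25983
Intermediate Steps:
x(I, y) = 139 - I + 172*y
x(68, 92) - (13085 - 23173) = (139 - 1*68 + 172*92) - (13085 - 23173) = (139 - 68 + 15824) - 1*(-10088) = 15895 + 10088 = 25983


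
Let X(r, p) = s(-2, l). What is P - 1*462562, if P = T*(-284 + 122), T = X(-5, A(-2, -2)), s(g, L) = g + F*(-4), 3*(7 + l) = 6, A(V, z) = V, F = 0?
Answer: -462238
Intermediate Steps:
l = -5 (l = -7 + (⅓)*6 = -7 + 2 = -5)
s(g, L) = g (s(g, L) = g + 0*(-4) = g + 0 = g)
X(r, p) = -2
T = -2
P = 324 (P = -2*(-284 + 122) = -2*(-162) = 324)
P - 1*462562 = 324 - 1*462562 = 324 - 462562 = -462238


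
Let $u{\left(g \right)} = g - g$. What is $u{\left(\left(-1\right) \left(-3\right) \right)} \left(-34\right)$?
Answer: $0$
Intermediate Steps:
$u{\left(g \right)} = 0$
$u{\left(\left(-1\right) \left(-3\right) \right)} \left(-34\right) = 0 \left(-34\right) = 0$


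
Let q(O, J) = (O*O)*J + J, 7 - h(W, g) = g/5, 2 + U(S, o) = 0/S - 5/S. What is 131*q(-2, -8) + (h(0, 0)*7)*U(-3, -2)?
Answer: -15769/3 ≈ -5256.3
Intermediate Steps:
U(S, o) = -2 - 5/S (U(S, o) = -2 + (0/S - 5/S) = -2 + (0 - 5/S) = -2 - 5/S)
h(W, g) = 7 - g/5
q(O, J) = J + J*O² (q(O, J) = O²*J + J = J*O² + J = J + J*O²)
131*q(-2, -8) + (h(0, 0)*7)*U(-3, -2) = 131*(-8*(1 + (-2)²)) + ((7 - ⅕*0)*7)*(-2 - 5/(-3)) = 131*(-8*(1 + 4)) + ((7 + 0)*7)*(-2 - 5*(-⅓)) = 131*(-8*5) + (7*7)*(-2 + 5/3) = 131*(-40) + 49*(-⅓) = -5240 - 49/3 = -15769/3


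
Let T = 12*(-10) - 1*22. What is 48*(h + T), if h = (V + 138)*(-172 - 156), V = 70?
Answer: -3281568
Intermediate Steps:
T = -142 (T = -120 - 22 = -142)
h = -68224 (h = (70 + 138)*(-172 - 156) = 208*(-328) = -68224)
48*(h + T) = 48*(-68224 - 142) = 48*(-68366) = -3281568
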